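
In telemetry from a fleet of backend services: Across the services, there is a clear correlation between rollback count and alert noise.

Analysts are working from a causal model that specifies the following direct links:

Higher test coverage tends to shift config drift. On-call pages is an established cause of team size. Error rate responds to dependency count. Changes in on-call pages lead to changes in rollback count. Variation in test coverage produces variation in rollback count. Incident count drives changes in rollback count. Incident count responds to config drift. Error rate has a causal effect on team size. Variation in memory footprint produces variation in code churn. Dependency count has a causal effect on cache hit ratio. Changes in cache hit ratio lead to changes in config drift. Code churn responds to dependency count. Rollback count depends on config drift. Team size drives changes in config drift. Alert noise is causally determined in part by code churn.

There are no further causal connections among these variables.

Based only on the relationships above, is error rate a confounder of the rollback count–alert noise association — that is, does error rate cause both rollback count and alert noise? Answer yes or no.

no

Error rate has no stated causal path to alert noise. A confounder must cause both variables, so error rate does not qualify.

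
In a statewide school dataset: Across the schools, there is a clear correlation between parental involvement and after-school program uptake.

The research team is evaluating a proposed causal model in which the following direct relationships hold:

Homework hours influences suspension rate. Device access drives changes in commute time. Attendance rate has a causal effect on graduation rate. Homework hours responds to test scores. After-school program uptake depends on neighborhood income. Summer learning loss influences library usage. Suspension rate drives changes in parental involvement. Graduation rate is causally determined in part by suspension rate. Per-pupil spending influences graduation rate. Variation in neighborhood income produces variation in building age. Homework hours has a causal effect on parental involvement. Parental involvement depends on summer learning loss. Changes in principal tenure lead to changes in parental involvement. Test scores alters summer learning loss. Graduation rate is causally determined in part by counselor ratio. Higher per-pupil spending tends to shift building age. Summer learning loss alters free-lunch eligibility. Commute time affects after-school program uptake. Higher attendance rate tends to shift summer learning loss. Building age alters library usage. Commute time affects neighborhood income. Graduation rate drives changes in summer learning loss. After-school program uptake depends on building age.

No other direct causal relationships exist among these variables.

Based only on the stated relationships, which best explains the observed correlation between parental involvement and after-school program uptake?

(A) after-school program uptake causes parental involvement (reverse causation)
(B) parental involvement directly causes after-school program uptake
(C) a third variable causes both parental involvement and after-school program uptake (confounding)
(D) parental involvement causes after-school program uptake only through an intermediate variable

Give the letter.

C

Per-pupil spending causes parental involvement (per-pupil spending → graduation rate → summer learning loss → parental involvement) and after-school program uptake (per-pupil spending → building age → after-school program uptake) — a common cause creating the correlation.
There is no stated path from parental involvement to after-school program uptake or from after-school program uptake to parental involvement, so neither direct nor reverse causation applies.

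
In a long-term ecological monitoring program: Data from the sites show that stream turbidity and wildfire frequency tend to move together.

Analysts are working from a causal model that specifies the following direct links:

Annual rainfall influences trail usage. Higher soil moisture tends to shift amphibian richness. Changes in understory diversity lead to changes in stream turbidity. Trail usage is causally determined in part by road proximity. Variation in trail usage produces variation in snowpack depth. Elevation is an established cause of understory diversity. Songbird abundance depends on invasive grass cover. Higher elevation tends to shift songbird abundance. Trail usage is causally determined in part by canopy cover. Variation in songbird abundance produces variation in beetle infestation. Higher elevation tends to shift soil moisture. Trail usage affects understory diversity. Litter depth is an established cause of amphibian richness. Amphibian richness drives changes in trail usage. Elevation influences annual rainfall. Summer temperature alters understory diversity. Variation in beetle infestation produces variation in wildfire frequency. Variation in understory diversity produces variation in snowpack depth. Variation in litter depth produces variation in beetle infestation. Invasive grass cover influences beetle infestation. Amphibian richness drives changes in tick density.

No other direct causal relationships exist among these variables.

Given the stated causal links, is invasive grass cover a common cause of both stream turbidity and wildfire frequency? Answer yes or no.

Invasive grass cover has no stated causal path to stream turbidity. A confounder must cause both variables, so invasive grass cover does not qualify.

no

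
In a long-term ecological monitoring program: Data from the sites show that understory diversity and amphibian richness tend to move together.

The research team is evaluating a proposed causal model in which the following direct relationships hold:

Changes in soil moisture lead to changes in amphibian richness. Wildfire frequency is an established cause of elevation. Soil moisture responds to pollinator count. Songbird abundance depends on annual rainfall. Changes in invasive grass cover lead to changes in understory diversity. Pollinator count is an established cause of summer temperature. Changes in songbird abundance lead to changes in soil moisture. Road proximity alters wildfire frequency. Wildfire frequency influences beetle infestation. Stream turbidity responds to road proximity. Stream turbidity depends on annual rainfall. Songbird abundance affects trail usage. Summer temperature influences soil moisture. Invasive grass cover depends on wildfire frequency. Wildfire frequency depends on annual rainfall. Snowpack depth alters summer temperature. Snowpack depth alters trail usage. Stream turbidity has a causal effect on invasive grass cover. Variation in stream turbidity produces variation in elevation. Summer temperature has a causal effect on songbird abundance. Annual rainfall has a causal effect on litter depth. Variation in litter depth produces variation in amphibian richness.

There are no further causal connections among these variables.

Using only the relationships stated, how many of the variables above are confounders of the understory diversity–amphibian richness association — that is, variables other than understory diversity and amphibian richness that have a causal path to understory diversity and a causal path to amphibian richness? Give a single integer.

1

The common causes are: annual rainfall (to understory diversity via annual rainfall → stream turbidity → invasive grass cover → understory diversity; to amphibian richness via annual rainfall → litter depth → amphibian richness).
Every other variable lacks a causal path to at least one of understory diversity and amphibian richness.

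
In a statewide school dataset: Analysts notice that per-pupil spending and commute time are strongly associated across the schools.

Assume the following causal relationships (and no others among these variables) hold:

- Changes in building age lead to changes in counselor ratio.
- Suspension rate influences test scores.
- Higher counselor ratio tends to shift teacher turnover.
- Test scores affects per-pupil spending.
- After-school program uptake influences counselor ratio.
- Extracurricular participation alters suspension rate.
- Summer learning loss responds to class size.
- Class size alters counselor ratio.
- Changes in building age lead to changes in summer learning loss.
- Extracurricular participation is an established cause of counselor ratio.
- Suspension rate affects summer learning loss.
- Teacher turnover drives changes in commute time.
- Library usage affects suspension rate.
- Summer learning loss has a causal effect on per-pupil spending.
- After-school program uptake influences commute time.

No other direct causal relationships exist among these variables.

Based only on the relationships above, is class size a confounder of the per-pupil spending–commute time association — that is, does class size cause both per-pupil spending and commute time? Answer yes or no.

Class size has a causal path to per-pupil spending (class size → summer learning loss → per-pupil spending) and to commute time (class size → counselor ratio → teacher turnover → commute time), so it is a common cause of both — a confounder.

yes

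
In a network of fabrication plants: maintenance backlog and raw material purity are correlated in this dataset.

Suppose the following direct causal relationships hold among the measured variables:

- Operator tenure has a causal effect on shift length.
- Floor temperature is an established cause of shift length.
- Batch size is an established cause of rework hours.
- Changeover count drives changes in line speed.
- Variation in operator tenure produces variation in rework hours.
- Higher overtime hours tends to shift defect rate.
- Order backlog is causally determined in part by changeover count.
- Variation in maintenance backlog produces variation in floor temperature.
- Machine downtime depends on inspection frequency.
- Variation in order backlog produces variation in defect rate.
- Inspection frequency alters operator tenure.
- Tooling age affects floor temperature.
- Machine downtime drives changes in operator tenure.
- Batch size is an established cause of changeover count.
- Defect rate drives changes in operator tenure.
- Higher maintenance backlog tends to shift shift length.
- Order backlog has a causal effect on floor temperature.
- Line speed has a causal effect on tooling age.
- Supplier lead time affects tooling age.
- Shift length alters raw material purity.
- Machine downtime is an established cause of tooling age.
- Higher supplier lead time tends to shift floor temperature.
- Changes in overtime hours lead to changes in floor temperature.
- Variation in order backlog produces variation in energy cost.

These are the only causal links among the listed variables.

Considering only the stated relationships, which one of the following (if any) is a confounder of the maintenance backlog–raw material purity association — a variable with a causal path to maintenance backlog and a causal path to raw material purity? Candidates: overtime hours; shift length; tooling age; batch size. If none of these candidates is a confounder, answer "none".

None of the listed candidates has causal paths to both maintenance backlog and raw material purity in the stated relationships, so none is a common cause.

none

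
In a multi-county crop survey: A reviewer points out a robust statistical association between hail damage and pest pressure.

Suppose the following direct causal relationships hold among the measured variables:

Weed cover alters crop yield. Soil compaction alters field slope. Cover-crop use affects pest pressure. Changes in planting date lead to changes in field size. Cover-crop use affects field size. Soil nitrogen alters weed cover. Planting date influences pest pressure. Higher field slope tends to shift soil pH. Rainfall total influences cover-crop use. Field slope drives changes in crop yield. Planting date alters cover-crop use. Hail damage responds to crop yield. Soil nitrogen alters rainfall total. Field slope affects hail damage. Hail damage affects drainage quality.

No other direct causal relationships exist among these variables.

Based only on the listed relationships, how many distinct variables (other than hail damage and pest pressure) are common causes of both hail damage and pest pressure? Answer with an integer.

The common causes are: soil nitrogen (to hail damage via soil nitrogen → weed cover → crop yield → hail damage; to pest pressure via soil nitrogen → rainfall total → cover-crop use → pest pressure).
Every other variable lacks a causal path to at least one of hail damage and pest pressure.

1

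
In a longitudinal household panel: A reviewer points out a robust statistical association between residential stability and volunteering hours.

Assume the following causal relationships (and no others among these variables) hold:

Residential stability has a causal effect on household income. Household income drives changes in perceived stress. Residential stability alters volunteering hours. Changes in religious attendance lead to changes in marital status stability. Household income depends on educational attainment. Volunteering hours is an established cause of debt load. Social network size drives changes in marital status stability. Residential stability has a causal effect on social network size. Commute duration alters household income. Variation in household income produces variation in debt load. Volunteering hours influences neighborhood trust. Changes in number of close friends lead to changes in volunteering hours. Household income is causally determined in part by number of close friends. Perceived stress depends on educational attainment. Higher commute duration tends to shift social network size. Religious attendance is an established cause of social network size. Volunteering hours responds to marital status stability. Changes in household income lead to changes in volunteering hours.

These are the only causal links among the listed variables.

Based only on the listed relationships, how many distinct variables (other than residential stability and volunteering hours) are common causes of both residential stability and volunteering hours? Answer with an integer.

0

No listed variable has a causal path to both residential stability and volunteering hours, so there are no common causes.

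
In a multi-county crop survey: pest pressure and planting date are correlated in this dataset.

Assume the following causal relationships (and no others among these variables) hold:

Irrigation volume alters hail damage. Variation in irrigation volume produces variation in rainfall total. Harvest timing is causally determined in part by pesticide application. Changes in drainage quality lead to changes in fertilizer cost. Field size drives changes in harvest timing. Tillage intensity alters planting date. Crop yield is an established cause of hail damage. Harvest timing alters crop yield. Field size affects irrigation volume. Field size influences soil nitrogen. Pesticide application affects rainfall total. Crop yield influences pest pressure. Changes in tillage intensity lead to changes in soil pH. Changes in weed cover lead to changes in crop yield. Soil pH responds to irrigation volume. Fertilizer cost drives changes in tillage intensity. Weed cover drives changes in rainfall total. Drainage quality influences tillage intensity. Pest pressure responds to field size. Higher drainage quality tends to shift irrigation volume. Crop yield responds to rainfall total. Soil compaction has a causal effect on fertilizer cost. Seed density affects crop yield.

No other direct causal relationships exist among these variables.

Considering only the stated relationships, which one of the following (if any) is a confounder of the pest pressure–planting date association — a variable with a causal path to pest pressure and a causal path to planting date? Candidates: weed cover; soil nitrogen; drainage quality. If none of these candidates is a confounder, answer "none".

Drainage quality causes pest pressure (drainage quality → irrigation volume → rainfall total → crop yield → pest pressure) and also causes planting date (drainage quality → tillage intensity → planting date); it is a common cause of both.
Each of the other candidates lacks a causal path to at least one of pest pressure and planting date, so they do not confound the relationship.

drainage quality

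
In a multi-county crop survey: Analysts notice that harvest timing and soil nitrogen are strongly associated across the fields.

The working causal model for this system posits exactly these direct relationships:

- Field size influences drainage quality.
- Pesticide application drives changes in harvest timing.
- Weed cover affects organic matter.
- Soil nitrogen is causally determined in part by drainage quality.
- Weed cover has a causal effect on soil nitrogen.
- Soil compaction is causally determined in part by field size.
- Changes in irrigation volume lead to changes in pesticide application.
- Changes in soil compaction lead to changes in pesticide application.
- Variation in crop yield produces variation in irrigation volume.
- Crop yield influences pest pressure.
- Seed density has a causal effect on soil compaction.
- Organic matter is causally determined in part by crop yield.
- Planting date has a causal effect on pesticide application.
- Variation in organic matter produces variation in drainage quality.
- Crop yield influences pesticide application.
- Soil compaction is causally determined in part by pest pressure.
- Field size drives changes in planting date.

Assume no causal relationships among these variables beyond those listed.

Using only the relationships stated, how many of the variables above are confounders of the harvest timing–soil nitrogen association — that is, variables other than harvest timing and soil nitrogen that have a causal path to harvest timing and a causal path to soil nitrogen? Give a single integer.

2

The common causes are: crop yield (to harvest timing via crop yield → pesticide application → harvest timing; to soil nitrogen via crop yield → organic matter → drainage quality → soil nitrogen); field size (to harvest timing via field size → soil compaction → pesticide application → harvest timing; to soil nitrogen via field size → drainage quality → soil nitrogen).
Every other variable lacks a causal path to at least one of harvest timing and soil nitrogen.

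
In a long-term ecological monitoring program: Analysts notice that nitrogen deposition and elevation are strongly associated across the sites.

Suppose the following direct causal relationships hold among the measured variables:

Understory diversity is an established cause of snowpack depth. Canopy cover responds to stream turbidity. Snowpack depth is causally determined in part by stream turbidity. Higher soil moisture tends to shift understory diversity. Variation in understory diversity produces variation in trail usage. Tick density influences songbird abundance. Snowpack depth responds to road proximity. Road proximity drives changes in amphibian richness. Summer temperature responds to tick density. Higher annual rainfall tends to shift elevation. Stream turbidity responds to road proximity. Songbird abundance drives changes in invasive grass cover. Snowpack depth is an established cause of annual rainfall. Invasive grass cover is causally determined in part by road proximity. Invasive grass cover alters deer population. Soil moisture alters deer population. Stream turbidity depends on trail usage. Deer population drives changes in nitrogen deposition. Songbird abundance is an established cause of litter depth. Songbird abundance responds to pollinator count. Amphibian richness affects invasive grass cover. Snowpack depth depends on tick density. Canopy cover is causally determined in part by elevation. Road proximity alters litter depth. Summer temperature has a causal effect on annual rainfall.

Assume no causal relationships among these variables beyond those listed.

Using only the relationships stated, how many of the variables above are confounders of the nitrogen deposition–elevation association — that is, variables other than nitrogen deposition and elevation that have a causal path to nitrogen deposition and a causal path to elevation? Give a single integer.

The common causes are: road proximity (to nitrogen deposition via road proximity → invasive grass cover → deer population → nitrogen deposition; to elevation via road proximity → snowpack depth → annual rainfall → elevation); soil moisture (to nitrogen deposition via soil moisture → deer population → nitrogen deposition; to elevation via soil moisture → understory diversity → snowpack depth → annual rainfall → elevation); tick density (to nitrogen deposition via tick density → songbird abundance → invasive grass cover → deer population → nitrogen deposition; to elevation via tick density → summer temperature → annual rainfall → elevation).
Every other variable lacks a causal path to at least one of nitrogen deposition and elevation.

3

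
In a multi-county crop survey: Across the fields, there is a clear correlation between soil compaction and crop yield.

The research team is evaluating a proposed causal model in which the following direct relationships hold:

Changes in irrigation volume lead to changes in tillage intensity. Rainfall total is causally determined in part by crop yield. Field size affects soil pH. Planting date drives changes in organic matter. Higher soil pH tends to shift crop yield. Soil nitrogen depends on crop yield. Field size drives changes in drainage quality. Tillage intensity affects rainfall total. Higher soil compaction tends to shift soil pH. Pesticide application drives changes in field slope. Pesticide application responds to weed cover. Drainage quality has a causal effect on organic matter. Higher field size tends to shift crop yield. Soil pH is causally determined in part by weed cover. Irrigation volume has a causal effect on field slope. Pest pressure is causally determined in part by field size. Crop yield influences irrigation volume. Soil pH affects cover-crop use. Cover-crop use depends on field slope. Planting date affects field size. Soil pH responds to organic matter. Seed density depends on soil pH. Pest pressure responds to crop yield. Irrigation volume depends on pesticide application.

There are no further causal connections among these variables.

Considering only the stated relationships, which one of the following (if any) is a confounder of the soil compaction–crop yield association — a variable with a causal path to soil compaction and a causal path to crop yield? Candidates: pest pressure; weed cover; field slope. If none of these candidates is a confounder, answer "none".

None of the listed candidates has causal paths to both soil compaction and crop yield in the stated relationships, so none is a common cause.

none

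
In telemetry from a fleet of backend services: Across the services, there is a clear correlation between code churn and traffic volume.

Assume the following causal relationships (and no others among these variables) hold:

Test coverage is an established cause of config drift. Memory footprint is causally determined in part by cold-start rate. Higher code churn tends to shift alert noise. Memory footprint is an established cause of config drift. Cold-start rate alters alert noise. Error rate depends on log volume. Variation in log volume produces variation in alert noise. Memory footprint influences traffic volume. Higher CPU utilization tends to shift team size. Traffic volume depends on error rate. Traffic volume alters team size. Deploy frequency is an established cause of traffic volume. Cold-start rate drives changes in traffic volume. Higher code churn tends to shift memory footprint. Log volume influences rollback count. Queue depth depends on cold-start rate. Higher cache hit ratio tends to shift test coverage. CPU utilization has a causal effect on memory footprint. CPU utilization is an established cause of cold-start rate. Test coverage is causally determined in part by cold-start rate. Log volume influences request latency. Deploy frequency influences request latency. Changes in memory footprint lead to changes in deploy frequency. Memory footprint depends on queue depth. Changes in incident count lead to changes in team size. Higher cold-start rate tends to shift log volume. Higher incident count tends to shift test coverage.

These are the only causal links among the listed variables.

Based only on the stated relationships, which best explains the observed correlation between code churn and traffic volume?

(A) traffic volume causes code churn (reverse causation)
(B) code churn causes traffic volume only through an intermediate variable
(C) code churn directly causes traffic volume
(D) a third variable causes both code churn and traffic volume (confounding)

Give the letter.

Code churn reaches traffic volume through code churn → memory footprint → traffic volume — an indirect causal chain with no direct code churn → traffic volume link. No variable causes both code churn and traffic volume, so confounding is ruled out; the effect is mediated.

B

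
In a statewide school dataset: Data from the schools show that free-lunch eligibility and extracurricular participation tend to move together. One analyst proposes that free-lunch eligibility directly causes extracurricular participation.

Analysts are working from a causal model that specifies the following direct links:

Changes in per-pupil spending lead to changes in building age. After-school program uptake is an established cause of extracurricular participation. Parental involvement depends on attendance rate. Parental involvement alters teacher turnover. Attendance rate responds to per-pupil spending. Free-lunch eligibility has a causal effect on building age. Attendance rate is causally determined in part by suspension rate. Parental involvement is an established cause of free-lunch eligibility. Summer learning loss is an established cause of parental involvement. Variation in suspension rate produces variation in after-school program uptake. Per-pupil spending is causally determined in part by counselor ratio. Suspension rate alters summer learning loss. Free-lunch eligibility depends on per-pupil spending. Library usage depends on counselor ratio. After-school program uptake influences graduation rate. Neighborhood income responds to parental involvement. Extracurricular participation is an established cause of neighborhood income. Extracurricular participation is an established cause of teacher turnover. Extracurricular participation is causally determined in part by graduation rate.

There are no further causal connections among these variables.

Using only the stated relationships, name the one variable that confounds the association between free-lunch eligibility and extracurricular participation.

Suspension rate has a causal path to free-lunch eligibility (suspension rate → attendance rate → parental involvement → free-lunch eligibility) and a separate causal path to extracurricular participation (suspension rate → after-school program uptake → extracurricular participation), so it is a common cause of both.
No stated relationship gives free-lunch eligibility a causal route to extracurricular participation, so the correlation is explained by the shared upstream cause rather than a direct effect.

suspension rate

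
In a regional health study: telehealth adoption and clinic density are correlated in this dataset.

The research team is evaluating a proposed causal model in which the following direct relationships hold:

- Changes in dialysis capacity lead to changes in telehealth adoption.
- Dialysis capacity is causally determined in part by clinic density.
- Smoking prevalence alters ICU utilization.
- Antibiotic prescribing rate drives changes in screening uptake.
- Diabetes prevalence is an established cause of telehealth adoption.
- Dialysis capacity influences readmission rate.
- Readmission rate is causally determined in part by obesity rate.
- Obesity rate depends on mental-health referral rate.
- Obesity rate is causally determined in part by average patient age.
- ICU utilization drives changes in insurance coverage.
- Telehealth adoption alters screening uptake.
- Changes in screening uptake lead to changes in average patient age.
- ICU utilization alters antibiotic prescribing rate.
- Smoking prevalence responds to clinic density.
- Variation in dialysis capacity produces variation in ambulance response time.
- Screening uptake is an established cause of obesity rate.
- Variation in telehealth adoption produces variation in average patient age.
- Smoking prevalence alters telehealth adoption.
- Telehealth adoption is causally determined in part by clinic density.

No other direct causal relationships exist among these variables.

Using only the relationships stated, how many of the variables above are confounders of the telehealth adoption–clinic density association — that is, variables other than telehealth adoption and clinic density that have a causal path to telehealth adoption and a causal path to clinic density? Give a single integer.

No listed variable has a causal path to both telehealth adoption and clinic density, so there are no common causes.

0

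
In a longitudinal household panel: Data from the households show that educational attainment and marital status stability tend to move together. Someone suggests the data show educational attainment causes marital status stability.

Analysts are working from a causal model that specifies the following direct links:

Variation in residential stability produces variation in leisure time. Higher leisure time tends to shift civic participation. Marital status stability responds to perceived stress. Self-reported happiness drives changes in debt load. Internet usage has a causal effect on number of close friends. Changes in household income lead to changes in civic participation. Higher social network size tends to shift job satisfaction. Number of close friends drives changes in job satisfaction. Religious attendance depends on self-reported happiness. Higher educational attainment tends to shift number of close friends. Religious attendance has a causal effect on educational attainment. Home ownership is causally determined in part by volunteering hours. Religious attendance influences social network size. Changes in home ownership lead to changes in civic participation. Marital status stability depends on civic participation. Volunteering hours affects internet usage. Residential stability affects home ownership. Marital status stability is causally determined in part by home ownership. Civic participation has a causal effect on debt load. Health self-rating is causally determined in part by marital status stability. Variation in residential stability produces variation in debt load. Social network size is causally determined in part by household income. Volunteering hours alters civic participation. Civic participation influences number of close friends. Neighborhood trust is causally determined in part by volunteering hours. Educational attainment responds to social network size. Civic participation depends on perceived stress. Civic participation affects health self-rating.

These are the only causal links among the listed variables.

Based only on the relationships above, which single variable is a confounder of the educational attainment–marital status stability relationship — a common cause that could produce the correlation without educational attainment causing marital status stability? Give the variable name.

household income

Household income has a causal path to educational attainment (household income → social network size → educational attainment) and a separate causal path to marital status stability (household income → civic participation → marital status stability), so it is a common cause of both.
No stated relationship gives educational attainment a causal route to marital status stability, so the correlation is explained by the shared upstream cause rather than a direct effect.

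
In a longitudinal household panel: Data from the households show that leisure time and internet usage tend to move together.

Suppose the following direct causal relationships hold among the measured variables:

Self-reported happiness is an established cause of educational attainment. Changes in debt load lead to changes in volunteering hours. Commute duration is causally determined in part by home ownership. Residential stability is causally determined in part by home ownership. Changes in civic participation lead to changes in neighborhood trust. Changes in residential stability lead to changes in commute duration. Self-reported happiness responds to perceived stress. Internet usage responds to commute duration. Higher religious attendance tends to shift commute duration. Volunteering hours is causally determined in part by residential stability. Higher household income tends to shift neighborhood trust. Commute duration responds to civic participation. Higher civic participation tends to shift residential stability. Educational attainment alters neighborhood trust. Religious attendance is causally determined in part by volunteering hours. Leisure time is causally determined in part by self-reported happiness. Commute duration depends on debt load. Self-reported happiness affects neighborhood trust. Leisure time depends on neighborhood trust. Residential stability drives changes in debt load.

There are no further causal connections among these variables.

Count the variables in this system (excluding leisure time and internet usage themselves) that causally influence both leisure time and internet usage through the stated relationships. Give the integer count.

1

The common causes are: civic participation (to leisure time via civic participation → neighborhood trust → leisure time; to internet usage via civic participation → commute duration → internet usage).
Every other variable lacks a causal path to at least one of leisure time and internet usage.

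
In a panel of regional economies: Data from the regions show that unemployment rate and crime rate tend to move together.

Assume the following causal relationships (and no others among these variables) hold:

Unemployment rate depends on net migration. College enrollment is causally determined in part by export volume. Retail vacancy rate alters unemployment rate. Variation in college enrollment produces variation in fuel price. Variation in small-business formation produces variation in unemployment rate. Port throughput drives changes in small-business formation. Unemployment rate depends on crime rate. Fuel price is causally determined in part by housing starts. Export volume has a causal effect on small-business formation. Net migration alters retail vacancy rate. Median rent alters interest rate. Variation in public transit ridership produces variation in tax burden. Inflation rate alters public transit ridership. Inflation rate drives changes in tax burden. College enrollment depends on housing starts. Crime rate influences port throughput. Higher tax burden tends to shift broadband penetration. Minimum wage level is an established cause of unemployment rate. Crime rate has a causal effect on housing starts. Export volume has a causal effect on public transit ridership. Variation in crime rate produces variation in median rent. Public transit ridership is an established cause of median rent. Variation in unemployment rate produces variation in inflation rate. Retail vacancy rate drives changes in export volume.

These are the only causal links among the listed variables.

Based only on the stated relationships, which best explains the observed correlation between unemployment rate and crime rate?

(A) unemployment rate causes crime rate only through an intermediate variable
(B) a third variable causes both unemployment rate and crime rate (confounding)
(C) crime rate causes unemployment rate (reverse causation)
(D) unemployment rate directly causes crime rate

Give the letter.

The stated link runs crime rate → unemployment rate; unemployment rate has no causal path to crime rate. No variable causes both, so confounding is ruled out. The correlation reflects reverse causation.

C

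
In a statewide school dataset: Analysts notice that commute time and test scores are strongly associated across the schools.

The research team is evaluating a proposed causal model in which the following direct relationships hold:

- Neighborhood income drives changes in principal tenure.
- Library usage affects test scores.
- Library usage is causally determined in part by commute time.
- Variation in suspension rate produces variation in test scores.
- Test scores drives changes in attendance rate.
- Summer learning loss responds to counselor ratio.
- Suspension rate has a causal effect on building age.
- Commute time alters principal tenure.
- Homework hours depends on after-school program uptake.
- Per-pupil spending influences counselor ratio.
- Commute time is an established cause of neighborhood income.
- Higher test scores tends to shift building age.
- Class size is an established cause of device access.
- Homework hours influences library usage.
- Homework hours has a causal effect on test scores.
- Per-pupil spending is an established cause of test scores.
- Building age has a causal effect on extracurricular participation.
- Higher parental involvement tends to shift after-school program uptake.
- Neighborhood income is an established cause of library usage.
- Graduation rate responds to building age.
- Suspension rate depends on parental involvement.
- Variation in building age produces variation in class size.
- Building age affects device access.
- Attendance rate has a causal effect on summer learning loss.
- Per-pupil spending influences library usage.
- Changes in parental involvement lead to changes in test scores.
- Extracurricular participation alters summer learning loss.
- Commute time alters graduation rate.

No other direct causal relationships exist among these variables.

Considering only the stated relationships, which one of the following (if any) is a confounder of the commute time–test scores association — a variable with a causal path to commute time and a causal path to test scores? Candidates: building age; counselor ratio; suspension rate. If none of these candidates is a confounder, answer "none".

None of the listed candidates has causal paths to both commute time and test scores in the stated relationships, so none is a common cause.

none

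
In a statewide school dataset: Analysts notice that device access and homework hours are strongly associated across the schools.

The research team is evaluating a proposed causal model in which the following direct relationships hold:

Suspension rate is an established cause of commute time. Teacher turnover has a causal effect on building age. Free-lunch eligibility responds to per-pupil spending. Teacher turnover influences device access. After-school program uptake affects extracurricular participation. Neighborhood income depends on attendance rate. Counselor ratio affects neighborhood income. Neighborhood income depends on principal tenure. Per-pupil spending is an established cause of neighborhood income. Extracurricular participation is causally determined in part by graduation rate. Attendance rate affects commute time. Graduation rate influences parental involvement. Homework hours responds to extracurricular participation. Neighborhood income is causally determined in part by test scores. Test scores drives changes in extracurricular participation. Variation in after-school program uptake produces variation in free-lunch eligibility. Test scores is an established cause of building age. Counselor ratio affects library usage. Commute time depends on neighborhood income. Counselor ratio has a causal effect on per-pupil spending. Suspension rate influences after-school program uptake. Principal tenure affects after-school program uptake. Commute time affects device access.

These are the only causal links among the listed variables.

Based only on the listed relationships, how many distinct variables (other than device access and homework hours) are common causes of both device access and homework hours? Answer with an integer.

The common causes are: principal tenure (to device access via principal tenure → neighborhood income → commute time → device access; to homework hours via principal tenure → after-school program uptake → extracurricular participation → homework hours); suspension rate (to device access via suspension rate → commute time → device access; to homework hours via suspension rate → after-school program uptake → extracurricular participation → homework hours); test scores (to device access via test scores → neighborhood income → commute time → device access; to homework hours via test scores → extracurricular participation → homework hours).
Every other variable lacks a causal path to at least one of device access and homework hours.

3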